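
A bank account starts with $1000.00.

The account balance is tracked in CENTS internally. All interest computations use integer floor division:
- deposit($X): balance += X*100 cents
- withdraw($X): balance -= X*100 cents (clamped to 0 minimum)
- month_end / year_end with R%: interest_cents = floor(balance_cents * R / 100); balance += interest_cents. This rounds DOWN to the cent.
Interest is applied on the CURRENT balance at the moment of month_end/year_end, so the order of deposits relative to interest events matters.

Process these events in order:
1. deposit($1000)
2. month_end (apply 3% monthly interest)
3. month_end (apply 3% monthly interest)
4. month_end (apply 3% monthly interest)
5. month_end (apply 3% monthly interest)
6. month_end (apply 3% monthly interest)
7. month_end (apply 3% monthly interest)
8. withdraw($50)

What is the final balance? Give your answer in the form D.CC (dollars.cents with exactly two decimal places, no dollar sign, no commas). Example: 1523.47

After 1 (deposit($1000)): balance=$2000.00 total_interest=$0.00
After 2 (month_end (apply 3% monthly interest)): balance=$2060.00 total_interest=$60.00
After 3 (month_end (apply 3% monthly interest)): balance=$2121.80 total_interest=$121.80
After 4 (month_end (apply 3% monthly interest)): balance=$2185.45 total_interest=$185.45
After 5 (month_end (apply 3% monthly interest)): balance=$2251.01 total_interest=$251.01
After 6 (month_end (apply 3% monthly interest)): balance=$2318.54 total_interest=$318.54
After 7 (month_end (apply 3% monthly interest)): balance=$2388.09 total_interest=$388.09
After 8 (withdraw($50)): balance=$2338.09 total_interest=$388.09

Answer: 2338.09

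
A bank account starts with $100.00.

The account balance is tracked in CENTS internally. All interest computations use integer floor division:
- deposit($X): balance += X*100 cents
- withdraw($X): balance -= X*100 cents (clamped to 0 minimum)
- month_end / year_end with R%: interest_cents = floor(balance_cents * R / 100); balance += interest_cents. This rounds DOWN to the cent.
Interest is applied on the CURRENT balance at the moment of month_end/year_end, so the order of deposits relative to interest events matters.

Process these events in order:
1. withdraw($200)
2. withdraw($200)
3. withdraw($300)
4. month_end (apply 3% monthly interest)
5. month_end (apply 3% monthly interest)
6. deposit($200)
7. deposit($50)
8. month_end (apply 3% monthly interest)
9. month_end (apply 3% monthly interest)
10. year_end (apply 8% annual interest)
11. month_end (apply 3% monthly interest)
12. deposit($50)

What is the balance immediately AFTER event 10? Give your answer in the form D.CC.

Answer: 286.43

Derivation:
After 1 (withdraw($200)): balance=$0.00 total_interest=$0.00
After 2 (withdraw($200)): balance=$0.00 total_interest=$0.00
After 3 (withdraw($300)): balance=$0.00 total_interest=$0.00
After 4 (month_end (apply 3% monthly interest)): balance=$0.00 total_interest=$0.00
After 5 (month_end (apply 3% monthly interest)): balance=$0.00 total_interest=$0.00
After 6 (deposit($200)): balance=$200.00 total_interest=$0.00
After 7 (deposit($50)): balance=$250.00 total_interest=$0.00
After 8 (month_end (apply 3% monthly interest)): balance=$257.50 total_interest=$7.50
After 9 (month_end (apply 3% monthly interest)): balance=$265.22 total_interest=$15.22
After 10 (year_end (apply 8% annual interest)): balance=$286.43 total_interest=$36.43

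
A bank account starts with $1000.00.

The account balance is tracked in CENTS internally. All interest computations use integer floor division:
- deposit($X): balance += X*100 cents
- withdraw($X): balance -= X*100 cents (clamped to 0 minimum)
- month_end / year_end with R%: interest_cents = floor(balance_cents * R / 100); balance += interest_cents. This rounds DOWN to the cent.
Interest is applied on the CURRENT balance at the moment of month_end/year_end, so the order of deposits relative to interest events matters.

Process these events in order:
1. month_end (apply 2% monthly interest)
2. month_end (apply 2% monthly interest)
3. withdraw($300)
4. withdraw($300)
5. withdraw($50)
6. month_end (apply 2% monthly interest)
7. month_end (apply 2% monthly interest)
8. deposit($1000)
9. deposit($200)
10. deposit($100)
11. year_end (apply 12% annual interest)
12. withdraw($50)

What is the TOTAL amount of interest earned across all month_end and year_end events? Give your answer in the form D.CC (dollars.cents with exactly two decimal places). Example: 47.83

After 1 (month_end (apply 2% monthly interest)): balance=$1020.00 total_interest=$20.00
After 2 (month_end (apply 2% monthly interest)): balance=$1040.40 total_interest=$40.40
After 3 (withdraw($300)): balance=$740.40 total_interest=$40.40
After 4 (withdraw($300)): balance=$440.40 total_interest=$40.40
After 5 (withdraw($50)): balance=$390.40 total_interest=$40.40
After 6 (month_end (apply 2% monthly interest)): balance=$398.20 total_interest=$48.20
After 7 (month_end (apply 2% monthly interest)): balance=$406.16 total_interest=$56.16
After 8 (deposit($1000)): balance=$1406.16 total_interest=$56.16
After 9 (deposit($200)): balance=$1606.16 total_interest=$56.16
After 10 (deposit($100)): balance=$1706.16 total_interest=$56.16
After 11 (year_end (apply 12% annual interest)): balance=$1910.89 total_interest=$260.89
After 12 (withdraw($50)): balance=$1860.89 total_interest=$260.89

Answer: 260.89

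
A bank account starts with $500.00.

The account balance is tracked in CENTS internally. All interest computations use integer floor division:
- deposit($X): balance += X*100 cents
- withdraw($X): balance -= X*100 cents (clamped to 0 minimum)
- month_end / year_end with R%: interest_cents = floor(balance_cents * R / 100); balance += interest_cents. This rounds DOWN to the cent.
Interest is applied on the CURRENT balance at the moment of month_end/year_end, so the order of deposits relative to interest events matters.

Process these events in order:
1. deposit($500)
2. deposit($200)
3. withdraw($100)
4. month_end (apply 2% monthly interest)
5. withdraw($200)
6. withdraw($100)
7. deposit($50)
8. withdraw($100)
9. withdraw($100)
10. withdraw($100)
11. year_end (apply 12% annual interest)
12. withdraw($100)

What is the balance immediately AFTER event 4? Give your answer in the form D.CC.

After 1 (deposit($500)): balance=$1000.00 total_interest=$0.00
After 2 (deposit($200)): balance=$1200.00 total_interest=$0.00
After 3 (withdraw($100)): balance=$1100.00 total_interest=$0.00
After 4 (month_end (apply 2% monthly interest)): balance=$1122.00 total_interest=$22.00

Answer: 1122.00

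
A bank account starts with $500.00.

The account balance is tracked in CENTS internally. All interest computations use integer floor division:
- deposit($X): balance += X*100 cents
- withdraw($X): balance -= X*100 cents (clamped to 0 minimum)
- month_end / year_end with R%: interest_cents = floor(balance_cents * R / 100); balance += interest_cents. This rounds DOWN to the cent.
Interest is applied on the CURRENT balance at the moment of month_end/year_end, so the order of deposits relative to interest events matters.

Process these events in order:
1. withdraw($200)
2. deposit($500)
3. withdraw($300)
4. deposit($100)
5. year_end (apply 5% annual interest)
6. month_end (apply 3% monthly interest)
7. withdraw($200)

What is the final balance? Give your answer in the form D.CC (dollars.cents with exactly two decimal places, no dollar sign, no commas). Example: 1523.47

After 1 (withdraw($200)): balance=$300.00 total_interest=$0.00
After 2 (deposit($500)): balance=$800.00 total_interest=$0.00
After 3 (withdraw($300)): balance=$500.00 total_interest=$0.00
After 4 (deposit($100)): balance=$600.00 total_interest=$0.00
After 5 (year_end (apply 5% annual interest)): balance=$630.00 total_interest=$30.00
After 6 (month_end (apply 3% monthly interest)): balance=$648.90 total_interest=$48.90
After 7 (withdraw($200)): balance=$448.90 total_interest=$48.90

Answer: 448.90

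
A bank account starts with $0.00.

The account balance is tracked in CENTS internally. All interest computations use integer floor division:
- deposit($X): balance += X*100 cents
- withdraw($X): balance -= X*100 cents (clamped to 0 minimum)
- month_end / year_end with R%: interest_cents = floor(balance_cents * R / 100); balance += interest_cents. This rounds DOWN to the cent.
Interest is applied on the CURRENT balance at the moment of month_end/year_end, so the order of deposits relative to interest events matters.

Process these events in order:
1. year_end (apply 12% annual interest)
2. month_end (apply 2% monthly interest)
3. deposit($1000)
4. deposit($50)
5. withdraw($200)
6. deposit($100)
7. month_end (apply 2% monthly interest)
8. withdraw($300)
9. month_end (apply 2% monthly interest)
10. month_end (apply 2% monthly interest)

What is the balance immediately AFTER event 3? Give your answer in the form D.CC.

Answer: 1000.00

Derivation:
After 1 (year_end (apply 12% annual interest)): balance=$0.00 total_interest=$0.00
After 2 (month_end (apply 2% monthly interest)): balance=$0.00 total_interest=$0.00
After 3 (deposit($1000)): balance=$1000.00 total_interest=$0.00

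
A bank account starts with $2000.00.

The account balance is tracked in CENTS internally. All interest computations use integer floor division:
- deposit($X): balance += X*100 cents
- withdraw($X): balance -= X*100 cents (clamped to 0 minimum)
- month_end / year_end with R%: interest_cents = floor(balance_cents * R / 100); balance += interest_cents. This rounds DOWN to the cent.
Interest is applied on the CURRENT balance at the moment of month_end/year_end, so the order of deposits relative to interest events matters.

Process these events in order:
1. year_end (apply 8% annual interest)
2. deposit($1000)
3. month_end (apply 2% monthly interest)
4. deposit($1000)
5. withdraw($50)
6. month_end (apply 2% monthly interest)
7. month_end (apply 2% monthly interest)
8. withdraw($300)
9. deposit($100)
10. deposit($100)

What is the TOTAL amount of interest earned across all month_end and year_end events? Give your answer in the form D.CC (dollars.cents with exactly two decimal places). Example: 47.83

Answer: 391.79

Derivation:
After 1 (year_end (apply 8% annual interest)): balance=$2160.00 total_interest=$160.00
After 2 (deposit($1000)): balance=$3160.00 total_interest=$160.00
After 3 (month_end (apply 2% monthly interest)): balance=$3223.20 total_interest=$223.20
After 4 (deposit($1000)): balance=$4223.20 total_interest=$223.20
After 5 (withdraw($50)): balance=$4173.20 total_interest=$223.20
After 6 (month_end (apply 2% monthly interest)): balance=$4256.66 total_interest=$306.66
After 7 (month_end (apply 2% monthly interest)): balance=$4341.79 total_interest=$391.79
After 8 (withdraw($300)): balance=$4041.79 total_interest=$391.79
After 9 (deposit($100)): balance=$4141.79 total_interest=$391.79
After 10 (deposit($100)): balance=$4241.79 total_interest=$391.79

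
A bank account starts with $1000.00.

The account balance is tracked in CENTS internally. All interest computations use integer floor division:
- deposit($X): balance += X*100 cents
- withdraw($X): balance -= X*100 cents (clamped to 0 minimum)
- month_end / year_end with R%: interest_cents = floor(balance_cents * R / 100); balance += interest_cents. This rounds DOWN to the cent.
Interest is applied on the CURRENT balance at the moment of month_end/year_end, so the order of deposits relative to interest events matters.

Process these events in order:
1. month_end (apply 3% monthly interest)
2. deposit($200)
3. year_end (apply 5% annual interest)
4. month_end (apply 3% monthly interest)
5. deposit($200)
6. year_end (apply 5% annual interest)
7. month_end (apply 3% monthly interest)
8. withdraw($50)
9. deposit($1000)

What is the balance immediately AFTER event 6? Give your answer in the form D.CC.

Answer: 1606.75

Derivation:
After 1 (month_end (apply 3% monthly interest)): balance=$1030.00 total_interest=$30.00
After 2 (deposit($200)): balance=$1230.00 total_interest=$30.00
After 3 (year_end (apply 5% annual interest)): balance=$1291.50 total_interest=$91.50
After 4 (month_end (apply 3% monthly interest)): balance=$1330.24 total_interest=$130.24
After 5 (deposit($200)): balance=$1530.24 total_interest=$130.24
After 6 (year_end (apply 5% annual interest)): balance=$1606.75 total_interest=$206.75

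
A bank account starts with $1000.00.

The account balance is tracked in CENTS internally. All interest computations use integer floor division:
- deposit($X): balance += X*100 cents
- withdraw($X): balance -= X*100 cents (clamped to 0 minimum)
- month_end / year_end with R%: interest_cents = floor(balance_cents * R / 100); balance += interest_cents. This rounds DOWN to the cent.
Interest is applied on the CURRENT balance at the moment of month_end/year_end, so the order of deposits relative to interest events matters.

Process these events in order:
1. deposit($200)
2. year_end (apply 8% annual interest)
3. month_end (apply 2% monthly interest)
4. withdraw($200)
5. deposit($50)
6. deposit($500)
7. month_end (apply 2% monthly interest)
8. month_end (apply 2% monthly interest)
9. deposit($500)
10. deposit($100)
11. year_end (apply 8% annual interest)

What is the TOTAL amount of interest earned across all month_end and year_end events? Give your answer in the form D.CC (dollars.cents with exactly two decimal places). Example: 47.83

After 1 (deposit($200)): balance=$1200.00 total_interest=$0.00
After 2 (year_end (apply 8% annual interest)): balance=$1296.00 total_interest=$96.00
After 3 (month_end (apply 2% monthly interest)): balance=$1321.92 total_interest=$121.92
After 4 (withdraw($200)): balance=$1121.92 total_interest=$121.92
After 5 (deposit($50)): balance=$1171.92 total_interest=$121.92
After 6 (deposit($500)): balance=$1671.92 total_interest=$121.92
After 7 (month_end (apply 2% monthly interest)): balance=$1705.35 total_interest=$155.35
After 8 (month_end (apply 2% monthly interest)): balance=$1739.45 total_interest=$189.45
After 9 (deposit($500)): balance=$2239.45 total_interest=$189.45
After 10 (deposit($100)): balance=$2339.45 total_interest=$189.45
After 11 (year_end (apply 8% annual interest)): balance=$2526.60 total_interest=$376.60

Answer: 376.60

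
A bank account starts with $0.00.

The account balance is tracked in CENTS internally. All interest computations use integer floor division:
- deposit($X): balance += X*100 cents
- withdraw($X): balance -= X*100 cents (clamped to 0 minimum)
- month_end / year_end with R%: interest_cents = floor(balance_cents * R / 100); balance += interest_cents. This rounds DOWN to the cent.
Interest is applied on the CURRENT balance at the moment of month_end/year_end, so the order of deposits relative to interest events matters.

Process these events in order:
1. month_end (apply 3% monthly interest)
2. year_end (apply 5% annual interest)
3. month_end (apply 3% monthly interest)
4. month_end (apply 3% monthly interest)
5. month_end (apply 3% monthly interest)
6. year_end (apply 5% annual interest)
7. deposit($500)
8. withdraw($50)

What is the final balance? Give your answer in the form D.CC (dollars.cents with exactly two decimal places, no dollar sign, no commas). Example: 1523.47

Answer: 450.00

Derivation:
After 1 (month_end (apply 3% monthly interest)): balance=$0.00 total_interest=$0.00
After 2 (year_end (apply 5% annual interest)): balance=$0.00 total_interest=$0.00
After 3 (month_end (apply 3% monthly interest)): balance=$0.00 total_interest=$0.00
After 4 (month_end (apply 3% monthly interest)): balance=$0.00 total_interest=$0.00
After 5 (month_end (apply 3% monthly interest)): balance=$0.00 total_interest=$0.00
After 6 (year_end (apply 5% annual interest)): balance=$0.00 total_interest=$0.00
After 7 (deposit($500)): balance=$500.00 total_interest=$0.00
After 8 (withdraw($50)): balance=$450.00 total_interest=$0.00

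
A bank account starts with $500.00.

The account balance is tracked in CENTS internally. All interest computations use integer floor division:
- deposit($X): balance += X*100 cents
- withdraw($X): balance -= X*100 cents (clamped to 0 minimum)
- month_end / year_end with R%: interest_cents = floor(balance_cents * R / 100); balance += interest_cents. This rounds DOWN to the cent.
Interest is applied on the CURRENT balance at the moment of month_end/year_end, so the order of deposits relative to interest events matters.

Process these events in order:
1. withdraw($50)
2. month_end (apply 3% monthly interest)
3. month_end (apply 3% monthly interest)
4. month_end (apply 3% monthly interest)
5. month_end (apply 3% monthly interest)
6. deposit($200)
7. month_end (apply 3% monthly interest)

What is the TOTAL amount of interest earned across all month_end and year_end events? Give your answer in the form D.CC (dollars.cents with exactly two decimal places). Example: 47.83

Answer: 77.66

Derivation:
After 1 (withdraw($50)): balance=$450.00 total_interest=$0.00
After 2 (month_end (apply 3% monthly interest)): balance=$463.50 total_interest=$13.50
After 3 (month_end (apply 3% monthly interest)): balance=$477.40 total_interest=$27.40
After 4 (month_end (apply 3% monthly interest)): balance=$491.72 total_interest=$41.72
After 5 (month_end (apply 3% monthly interest)): balance=$506.47 total_interest=$56.47
After 6 (deposit($200)): balance=$706.47 total_interest=$56.47
After 7 (month_end (apply 3% monthly interest)): balance=$727.66 total_interest=$77.66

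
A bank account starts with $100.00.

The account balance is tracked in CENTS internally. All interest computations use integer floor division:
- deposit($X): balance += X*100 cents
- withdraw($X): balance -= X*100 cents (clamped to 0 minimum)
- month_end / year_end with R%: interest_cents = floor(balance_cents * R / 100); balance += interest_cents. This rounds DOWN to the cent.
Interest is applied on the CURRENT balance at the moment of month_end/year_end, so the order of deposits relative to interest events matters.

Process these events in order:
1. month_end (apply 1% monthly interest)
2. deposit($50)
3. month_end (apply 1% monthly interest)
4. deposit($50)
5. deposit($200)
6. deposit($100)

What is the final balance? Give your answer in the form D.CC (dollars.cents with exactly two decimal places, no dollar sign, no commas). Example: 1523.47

After 1 (month_end (apply 1% monthly interest)): balance=$101.00 total_interest=$1.00
After 2 (deposit($50)): balance=$151.00 total_interest=$1.00
After 3 (month_end (apply 1% monthly interest)): balance=$152.51 total_interest=$2.51
After 4 (deposit($50)): balance=$202.51 total_interest=$2.51
After 5 (deposit($200)): balance=$402.51 total_interest=$2.51
After 6 (deposit($100)): balance=$502.51 total_interest=$2.51

Answer: 502.51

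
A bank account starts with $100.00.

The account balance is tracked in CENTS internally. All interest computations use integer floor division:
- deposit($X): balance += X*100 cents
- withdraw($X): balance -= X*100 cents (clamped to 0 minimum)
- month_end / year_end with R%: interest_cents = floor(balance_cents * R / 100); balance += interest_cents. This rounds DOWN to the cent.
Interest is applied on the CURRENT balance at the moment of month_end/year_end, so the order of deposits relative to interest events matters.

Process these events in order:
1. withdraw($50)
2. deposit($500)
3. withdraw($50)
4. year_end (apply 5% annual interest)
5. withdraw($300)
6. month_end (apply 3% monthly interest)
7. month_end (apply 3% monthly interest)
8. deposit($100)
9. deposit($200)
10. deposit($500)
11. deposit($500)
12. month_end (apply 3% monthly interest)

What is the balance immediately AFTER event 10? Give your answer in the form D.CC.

After 1 (withdraw($50)): balance=$50.00 total_interest=$0.00
After 2 (deposit($500)): balance=$550.00 total_interest=$0.00
After 3 (withdraw($50)): balance=$500.00 total_interest=$0.00
After 4 (year_end (apply 5% annual interest)): balance=$525.00 total_interest=$25.00
After 5 (withdraw($300)): balance=$225.00 total_interest=$25.00
After 6 (month_end (apply 3% monthly interest)): balance=$231.75 total_interest=$31.75
After 7 (month_end (apply 3% monthly interest)): balance=$238.70 total_interest=$38.70
After 8 (deposit($100)): balance=$338.70 total_interest=$38.70
After 9 (deposit($200)): balance=$538.70 total_interest=$38.70
After 10 (deposit($500)): balance=$1038.70 total_interest=$38.70

Answer: 1038.70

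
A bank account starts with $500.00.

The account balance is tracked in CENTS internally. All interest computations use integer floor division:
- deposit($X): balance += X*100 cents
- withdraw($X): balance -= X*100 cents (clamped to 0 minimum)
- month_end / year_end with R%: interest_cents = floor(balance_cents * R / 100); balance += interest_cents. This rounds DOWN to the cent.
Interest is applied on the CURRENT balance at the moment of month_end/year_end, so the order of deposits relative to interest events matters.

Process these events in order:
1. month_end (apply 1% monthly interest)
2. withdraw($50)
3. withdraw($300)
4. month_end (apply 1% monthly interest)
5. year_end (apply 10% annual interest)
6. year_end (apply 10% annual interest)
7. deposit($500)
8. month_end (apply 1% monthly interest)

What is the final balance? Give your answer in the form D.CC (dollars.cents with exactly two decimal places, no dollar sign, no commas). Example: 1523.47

After 1 (month_end (apply 1% monthly interest)): balance=$505.00 total_interest=$5.00
After 2 (withdraw($50)): balance=$455.00 total_interest=$5.00
After 3 (withdraw($300)): balance=$155.00 total_interest=$5.00
After 4 (month_end (apply 1% monthly interest)): balance=$156.55 total_interest=$6.55
After 5 (year_end (apply 10% annual interest)): balance=$172.20 total_interest=$22.20
After 6 (year_end (apply 10% annual interest)): balance=$189.42 total_interest=$39.42
After 7 (deposit($500)): balance=$689.42 total_interest=$39.42
After 8 (month_end (apply 1% monthly interest)): balance=$696.31 total_interest=$46.31

Answer: 696.31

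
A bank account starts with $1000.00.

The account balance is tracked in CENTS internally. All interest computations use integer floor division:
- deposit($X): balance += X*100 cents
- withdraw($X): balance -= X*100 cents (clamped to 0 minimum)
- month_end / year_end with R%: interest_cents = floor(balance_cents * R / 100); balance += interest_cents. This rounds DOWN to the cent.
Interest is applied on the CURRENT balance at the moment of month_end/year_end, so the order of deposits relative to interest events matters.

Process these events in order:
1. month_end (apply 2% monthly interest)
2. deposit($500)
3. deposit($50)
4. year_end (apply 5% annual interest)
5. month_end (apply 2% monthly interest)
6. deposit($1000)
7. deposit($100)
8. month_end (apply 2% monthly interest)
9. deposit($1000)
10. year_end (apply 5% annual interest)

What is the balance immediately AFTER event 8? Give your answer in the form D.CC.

Answer: 2837.09

Derivation:
After 1 (month_end (apply 2% monthly interest)): balance=$1020.00 total_interest=$20.00
After 2 (deposit($500)): balance=$1520.00 total_interest=$20.00
After 3 (deposit($50)): balance=$1570.00 total_interest=$20.00
After 4 (year_end (apply 5% annual interest)): balance=$1648.50 total_interest=$98.50
After 5 (month_end (apply 2% monthly interest)): balance=$1681.47 total_interest=$131.47
After 6 (deposit($1000)): balance=$2681.47 total_interest=$131.47
After 7 (deposit($100)): balance=$2781.47 total_interest=$131.47
After 8 (month_end (apply 2% monthly interest)): balance=$2837.09 total_interest=$187.09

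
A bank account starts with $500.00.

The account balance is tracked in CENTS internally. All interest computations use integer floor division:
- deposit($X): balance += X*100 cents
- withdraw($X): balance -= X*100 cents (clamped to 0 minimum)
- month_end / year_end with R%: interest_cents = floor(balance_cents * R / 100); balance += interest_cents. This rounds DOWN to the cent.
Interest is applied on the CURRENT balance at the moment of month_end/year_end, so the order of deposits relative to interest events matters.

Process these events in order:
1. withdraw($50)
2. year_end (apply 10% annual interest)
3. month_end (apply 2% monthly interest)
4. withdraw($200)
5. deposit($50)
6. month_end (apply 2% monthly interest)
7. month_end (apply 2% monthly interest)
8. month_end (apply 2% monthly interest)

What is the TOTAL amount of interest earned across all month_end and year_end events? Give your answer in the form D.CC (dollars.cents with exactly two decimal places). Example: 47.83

After 1 (withdraw($50)): balance=$450.00 total_interest=$0.00
After 2 (year_end (apply 10% annual interest)): balance=$495.00 total_interest=$45.00
After 3 (month_end (apply 2% monthly interest)): balance=$504.90 total_interest=$54.90
After 4 (withdraw($200)): balance=$304.90 total_interest=$54.90
After 5 (deposit($50)): balance=$354.90 total_interest=$54.90
After 6 (month_end (apply 2% monthly interest)): balance=$361.99 total_interest=$61.99
After 7 (month_end (apply 2% monthly interest)): balance=$369.22 total_interest=$69.22
After 8 (month_end (apply 2% monthly interest)): balance=$376.60 total_interest=$76.60

Answer: 76.60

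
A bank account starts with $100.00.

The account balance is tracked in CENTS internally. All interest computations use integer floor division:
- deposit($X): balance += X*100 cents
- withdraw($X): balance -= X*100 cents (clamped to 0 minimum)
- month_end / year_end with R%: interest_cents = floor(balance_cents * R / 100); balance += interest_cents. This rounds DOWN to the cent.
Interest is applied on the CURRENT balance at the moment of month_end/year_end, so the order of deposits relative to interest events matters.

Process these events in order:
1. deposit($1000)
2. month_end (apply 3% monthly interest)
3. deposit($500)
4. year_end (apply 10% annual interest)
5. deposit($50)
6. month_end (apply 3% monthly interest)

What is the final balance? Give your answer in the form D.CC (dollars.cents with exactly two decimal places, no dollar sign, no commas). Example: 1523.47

Answer: 1901.68

Derivation:
After 1 (deposit($1000)): balance=$1100.00 total_interest=$0.00
After 2 (month_end (apply 3% monthly interest)): balance=$1133.00 total_interest=$33.00
After 3 (deposit($500)): balance=$1633.00 total_interest=$33.00
After 4 (year_end (apply 10% annual interest)): balance=$1796.30 total_interest=$196.30
After 5 (deposit($50)): balance=$1846.30 total_interest=$196.30
After 6 (month_end (apply 3% monthly interest)): balance=$1901.68 total_interest=$251.68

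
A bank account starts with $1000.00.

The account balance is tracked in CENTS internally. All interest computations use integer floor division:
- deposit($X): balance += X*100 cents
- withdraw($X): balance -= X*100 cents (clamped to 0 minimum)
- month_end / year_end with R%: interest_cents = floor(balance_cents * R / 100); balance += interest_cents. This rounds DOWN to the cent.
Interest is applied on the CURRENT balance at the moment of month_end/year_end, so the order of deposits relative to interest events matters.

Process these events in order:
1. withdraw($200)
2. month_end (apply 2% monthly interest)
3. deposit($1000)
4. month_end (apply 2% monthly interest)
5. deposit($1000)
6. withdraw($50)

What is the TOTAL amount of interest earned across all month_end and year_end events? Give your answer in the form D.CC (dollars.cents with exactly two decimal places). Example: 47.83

Answer: 52.32

Derivation:
After 1 (withdraw($200)): balance=$800.00 total_interest=$0.00
After 2 (month_end (apply 2% monthly interest)): balance=$816.00 total_interest=$16.00
After 3 (deposit($1000)): balance=$1816.00 total_interest=$16.00
After 4 (month_end (apply 2% monthly interest)): balance=$1852.32 total_interest=$52.32
After 5 (deposit($1000)): balance=$2852.32 total_interest=$52.32
After 6 (withdraw($50)): balance=$2802.32 total_interest=$52.32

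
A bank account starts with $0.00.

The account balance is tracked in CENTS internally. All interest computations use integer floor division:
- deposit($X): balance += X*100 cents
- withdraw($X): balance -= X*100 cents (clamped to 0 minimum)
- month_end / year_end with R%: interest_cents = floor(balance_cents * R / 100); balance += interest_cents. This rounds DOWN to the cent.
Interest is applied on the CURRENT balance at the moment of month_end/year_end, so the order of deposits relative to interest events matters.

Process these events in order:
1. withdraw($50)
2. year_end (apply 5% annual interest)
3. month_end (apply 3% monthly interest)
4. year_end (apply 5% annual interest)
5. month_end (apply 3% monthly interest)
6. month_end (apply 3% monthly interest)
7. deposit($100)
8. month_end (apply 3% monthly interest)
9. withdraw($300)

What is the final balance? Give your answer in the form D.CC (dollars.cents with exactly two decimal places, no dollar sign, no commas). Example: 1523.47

After 1 (withdraw($50)): balance=$0.00 total_interest=$0.00
After 2 (year_end (apply 5% annual interest)): balance=$0.00 total_interest=$0.00
After 3 (month_end (apply 3% monthly interest)): balance=$0.00 total_interest=$0.00
After 4 (year_end (apply 5% annual interest)): balance=$0.00 total_interest=$0.00
After 5 (month_end (apply 3% monthly interest)): balance=$0.00 total_interest=$0.00
After 6 (month_end (apply 3% monthly interest)): balance=$0.00 total_interest=$0.00
After 7 (deposit($100)): balance=$100.00 total_interest=$0.00
After 8 (month_end (apply 3% monthly interest)): balance=$103.00 total_interest=$3.00
After 9 (withdraw($300)): balance=$0.00 total_interest=$3.00

Answer: 0.00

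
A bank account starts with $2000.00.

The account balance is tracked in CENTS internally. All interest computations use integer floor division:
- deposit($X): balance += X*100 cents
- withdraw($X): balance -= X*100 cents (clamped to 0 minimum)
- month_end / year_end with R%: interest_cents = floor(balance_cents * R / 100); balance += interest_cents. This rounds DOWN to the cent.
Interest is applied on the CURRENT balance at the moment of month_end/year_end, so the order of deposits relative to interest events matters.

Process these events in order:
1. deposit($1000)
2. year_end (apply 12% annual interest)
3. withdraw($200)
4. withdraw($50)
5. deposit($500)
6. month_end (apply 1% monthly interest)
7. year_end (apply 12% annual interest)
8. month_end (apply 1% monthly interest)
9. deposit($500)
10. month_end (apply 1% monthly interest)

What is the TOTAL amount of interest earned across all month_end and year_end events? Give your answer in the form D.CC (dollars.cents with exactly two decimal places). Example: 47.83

After 1 (deposit($1000)): balance=$3000.00 total_interest=$0.00
After 2 (year_end (apply 12% annual interest)): balance=$3360.00 total_interest=$360.00
After 3 (withdraw($200)): balance=$3160.00 total_interest=$360.00
After 4 (withdraw($50)): balance=$3110.00 total_interest=$360.00
After 5 (deposit($500)): balance=$3610.00 total_interest=$360.00
After 6 (month_end (apply 1% monthly interest)): balance=$3646.10 total_interest=$396.10
After 7 (year_end (apply 12% annual interest)): balance=$4083.63 total_interest=$833.63
After 8 (month_end (apply 1% monthly interest)): balance=$4124.46 total_interest=$874.46
After 9 (deposit($500)): balance=$4624.46 total_interest=$874.46
After 10 (month_end (apply 1% monthly interest)): balance=$4670.70 total_interest=$920.70

Answer: 920.70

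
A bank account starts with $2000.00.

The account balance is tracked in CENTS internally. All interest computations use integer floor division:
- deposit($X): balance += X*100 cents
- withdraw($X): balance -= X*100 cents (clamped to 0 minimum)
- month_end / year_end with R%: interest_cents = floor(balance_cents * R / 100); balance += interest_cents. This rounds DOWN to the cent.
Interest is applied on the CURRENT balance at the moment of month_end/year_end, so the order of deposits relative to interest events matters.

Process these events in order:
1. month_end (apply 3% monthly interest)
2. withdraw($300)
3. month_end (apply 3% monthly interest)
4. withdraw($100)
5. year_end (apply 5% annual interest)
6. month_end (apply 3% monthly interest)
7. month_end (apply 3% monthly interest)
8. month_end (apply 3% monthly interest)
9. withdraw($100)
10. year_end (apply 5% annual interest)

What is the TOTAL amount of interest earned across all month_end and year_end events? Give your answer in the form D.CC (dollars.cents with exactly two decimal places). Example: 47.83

Answer: 458.44

Derivation:
After 1 (month_end (apply 3% monthly interest)): balance=$2060.00 total_interest=$60.00
After 2 (withdraw($300)): balance=$1760.00 total_interest=$60.00
After 3 (month_end (apply 3% monthly interest)): balance=$1812.80 total_interest=$112.80
After 4 (withdraw($100)): balance=$1712.80 total_interest=$112.80
After 5 (year_end (apply 5% annual interest)): balance=$1798.44 total_interest=$198.44
After 6 (month_end (apply 3% monthly interest)): balance=$1852.39 total_interest=$252.39
After 7 (month_end (apply 3% monthly interest)): balance=$1907.96 total_interest=$307.96
After 8 (month_end (apply 3% monthly interest)): balance=$1965.19 total_interest=$365.19
After 9 (withdraw($100)): balance=$1865.19 total_interest=$365.19
After 10 (year_end (apply 5% annual interest)): balance=$1958.44 total_interest=$458.44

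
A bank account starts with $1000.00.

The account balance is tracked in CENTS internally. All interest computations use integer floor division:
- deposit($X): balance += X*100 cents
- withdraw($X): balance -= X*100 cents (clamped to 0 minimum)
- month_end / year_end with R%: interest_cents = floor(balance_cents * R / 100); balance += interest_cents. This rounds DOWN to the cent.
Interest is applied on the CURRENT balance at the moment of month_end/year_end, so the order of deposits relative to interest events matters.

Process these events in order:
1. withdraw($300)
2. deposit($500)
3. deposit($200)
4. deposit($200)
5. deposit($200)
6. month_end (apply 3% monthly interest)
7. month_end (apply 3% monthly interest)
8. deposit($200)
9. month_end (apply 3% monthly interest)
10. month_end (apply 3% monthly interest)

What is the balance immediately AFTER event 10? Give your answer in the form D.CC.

After 1 (withdraw($300)): balance=$700.00 total_interest=$0.00
After 2 (deposit($500)): balance=$1200.00 total_interest=$0.00
After 3 (deposit($200)): balance=$1400.00 total_interest=$0.00
After 4 (deposit($200)): balance=$1600.00 total_interest=$0.00
After 5 (deposit($200)): balance=$1800.00 total_interest=$0.00
After 6 (month_end (apply 3% monthly interest)): balance=$1854.00 total_interest=$54.00
After 7 (month_end (apply 3% monthly interest)): balance=$1909.62 total_interest=$109.62
After 8 (deposit($200)): balance=$2109.62 total_interest=$109.62
After 9 (month_end (apply 3% monthly interest)): balance=$2172.90 total_interest=$172.90
After 10 (month_end (apply 3% monthly interest)): balance=$2238.08 total_interest=$238.08

Answer: 2238.08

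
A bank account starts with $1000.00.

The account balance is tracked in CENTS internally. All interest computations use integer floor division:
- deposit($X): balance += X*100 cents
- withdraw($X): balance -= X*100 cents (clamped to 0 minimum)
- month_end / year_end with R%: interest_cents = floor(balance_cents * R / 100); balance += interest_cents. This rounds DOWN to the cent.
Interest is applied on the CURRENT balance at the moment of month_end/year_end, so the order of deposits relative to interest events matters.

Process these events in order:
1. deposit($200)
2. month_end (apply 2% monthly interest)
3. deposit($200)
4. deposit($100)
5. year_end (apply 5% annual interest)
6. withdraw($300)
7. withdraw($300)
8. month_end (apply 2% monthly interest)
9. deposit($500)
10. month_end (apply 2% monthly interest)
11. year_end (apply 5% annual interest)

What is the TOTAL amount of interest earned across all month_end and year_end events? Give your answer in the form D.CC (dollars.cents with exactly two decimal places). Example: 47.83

Answer: 228.13

Derivation:
After 1 (deposit($200)): balance=$1200.00 total_interest=$0.00
After 2 (month_end (apply 2% monthly interest)): balance=$1224.00 total_interest=$24.00
After 3 (deposit($200)): balance=$1424.00 total_interest=$24.00
After 4 (deposit($100)): balance=$1524.00 total_interest=$24.00
After 5 (year_end (apply 5% annual interest)): balance=$1600.20 total_interest=$100.20
After 6 (withdraw($300)): balance=$1300.20 total_interest=$100.20
After 7 (withdraw($300)): balance=$1000.20 total_interest=$100.20
After 8 (month_end (apply 2% monthly interest)): balance=$1020.20 total_interest=$120.20
After 9 (deposit($500)): balance=$1520.20 total_interest=$120.20
After 10 (month_end (apply 2% monthly interest)): balance=$1550.60 total_interest=$150.60
After 11 (year_end (apply 5% annual interest)): balance=$1628.13 total_interest=$228.13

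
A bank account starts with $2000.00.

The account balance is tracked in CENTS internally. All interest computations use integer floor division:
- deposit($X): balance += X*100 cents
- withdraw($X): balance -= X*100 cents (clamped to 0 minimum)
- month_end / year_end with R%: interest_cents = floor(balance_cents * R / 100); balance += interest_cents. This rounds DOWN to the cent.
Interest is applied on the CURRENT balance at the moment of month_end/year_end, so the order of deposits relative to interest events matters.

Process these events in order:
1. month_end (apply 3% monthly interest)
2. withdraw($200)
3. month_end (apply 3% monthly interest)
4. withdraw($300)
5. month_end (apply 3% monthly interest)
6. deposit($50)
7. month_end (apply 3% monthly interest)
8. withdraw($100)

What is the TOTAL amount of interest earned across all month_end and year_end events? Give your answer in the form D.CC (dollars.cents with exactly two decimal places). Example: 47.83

After 1 (month_end (apply 3% monthly interest)): balance=$2060.00 total_interest=$60.00
After 2 (withdraw($200)): balance=$1860.00 total_interest=$60.00
After 3 (month_end (apply 3% monthly interest)): balance=$1915.80 total_interest=$115.80
After 4 (withdraw($300)): balance=$1615.80 total_interest=$115.80
After 5 (month_end (apply 3% monthly interest)): balance=$1664.27 total_interest=$164.27
After 6 (deposit($50)): balance=$1714.27 total_interest=$164.27
After 7 (month_end (apply 3% monthly interest)): balance=$1765.69 total_interest=$215.69
After 8 (withdraw($100)): balance=$1665.69 total_interest=$215.69

Answer: 215.69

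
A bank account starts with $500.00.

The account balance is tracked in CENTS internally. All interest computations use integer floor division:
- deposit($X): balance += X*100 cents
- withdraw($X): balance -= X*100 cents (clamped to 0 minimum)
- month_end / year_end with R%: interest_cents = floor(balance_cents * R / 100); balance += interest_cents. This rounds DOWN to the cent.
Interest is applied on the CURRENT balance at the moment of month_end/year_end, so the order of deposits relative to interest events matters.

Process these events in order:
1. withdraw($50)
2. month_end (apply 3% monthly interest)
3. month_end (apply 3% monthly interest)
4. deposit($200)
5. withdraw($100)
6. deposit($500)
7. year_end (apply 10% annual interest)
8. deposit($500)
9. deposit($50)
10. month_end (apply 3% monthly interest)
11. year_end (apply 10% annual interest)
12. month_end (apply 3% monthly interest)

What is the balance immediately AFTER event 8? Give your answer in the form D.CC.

After 1 (withdraw($50)): balance=$450.00 total_interest=$0.00
After 2 (month_end (apply 3% monthly interest)): balance=$463.50 total_interest=$13.50
After 3 (month_end (apply 3% monthly interest)): balance=$477.40 total_interest=$27.40
After 4 (deposit($200)): balance=$677.40 total_interest=$27.40
After 5 (withdraw($100)): balance=$577.40 total_interest=$27.40
After 6 (deposit($500)): balance=$1077.40 total_interest=$27.40
After 7 (year_end (apply 10% annual interest)): balance=$1185.14 total_interest=$135.14
After 8 (deposit($500)): balance=$1685.14 total_interest=$135.14

Answer: 1685.14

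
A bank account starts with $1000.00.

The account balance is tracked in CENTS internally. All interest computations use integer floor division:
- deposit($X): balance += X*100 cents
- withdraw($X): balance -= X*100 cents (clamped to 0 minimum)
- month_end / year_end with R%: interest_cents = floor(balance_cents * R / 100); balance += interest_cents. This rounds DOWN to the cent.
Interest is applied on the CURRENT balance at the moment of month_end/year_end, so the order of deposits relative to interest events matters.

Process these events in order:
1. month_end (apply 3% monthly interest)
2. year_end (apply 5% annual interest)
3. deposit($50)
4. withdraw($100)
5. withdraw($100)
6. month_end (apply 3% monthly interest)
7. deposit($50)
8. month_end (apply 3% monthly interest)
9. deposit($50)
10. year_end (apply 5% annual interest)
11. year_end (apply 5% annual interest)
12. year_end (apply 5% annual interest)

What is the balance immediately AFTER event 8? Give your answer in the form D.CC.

Answer: 1039.72

Derivation:
After 1 (month_end (apply 3% monthly interest)): balance=$1030.00 total_interest=$30.00
After 2 (year_end (apply 5% annual interest)): balance=$1081.50 total_interest=$81.50
After 3 (deposit($50)): balance=$1131.50 total_interest=$81.50
After 4 (withdraw($100)): balance=$1031.50 total_interest=$81.50
After 5 (withdraw($100)): balance=$931.50 total_interest=$81.50
After 6 (month_end (apply 3% monthly interest)): balance=$959.44 total_interest=$109.44
After 7 (deposit($50)): balance=$1009.44 total_interest=$109.44
After 8 (month_end (apply 3% monthly interest)): balance=$1039.72 total_interest=$139.72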